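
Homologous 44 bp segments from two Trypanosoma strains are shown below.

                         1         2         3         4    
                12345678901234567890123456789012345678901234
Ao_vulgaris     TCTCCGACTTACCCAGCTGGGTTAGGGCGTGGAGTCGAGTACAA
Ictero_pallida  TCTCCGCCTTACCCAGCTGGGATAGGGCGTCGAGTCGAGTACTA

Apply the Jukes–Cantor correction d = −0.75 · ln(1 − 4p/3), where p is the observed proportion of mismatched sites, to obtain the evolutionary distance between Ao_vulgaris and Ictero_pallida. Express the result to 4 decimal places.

The sequences differ at positions 7 (A/C), 22 (T/A), 31 (G/C), 43 (A/T).
p = 4/44 = 0.090909.
d = −0.75 · ln(1 − (4/3)·0.090909) = −0.75 · ln(0.878788) = −0.75 · (-0.129212) = 0.0969.

0.0969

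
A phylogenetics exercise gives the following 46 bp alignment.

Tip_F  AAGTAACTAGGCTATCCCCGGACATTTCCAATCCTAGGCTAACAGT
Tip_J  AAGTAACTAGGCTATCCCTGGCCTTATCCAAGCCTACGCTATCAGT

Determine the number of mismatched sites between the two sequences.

Mismatches occur at site 19 (C↔T), site 22 (A↔C), site 24 (A↔T), site 26 (T↔A), site 32 (T↔G), site 37 (G↔C), site 42 (A↔T).
That gives 7 mismatches out of 46 aligned sites, so the Hamming distance is 7.

7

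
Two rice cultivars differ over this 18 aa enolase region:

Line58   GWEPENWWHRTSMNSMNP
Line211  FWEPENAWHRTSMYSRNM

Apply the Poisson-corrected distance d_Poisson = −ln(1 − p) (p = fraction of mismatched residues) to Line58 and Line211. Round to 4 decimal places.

Mismatches occur at site 1 (G↔F), site 7 (W↔A), site 14 (N↔Y), site 16 (M↔R), site 18 (P↔M).
p = 5/18 = 0.277778.
d = −ln(1 − 0.277778) = −ln(0.722222) = 0.3254.

0.3254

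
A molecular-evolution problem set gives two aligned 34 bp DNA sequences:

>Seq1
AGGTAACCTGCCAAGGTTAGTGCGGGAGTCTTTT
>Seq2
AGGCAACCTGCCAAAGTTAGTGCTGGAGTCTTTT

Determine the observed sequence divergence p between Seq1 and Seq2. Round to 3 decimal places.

Differing sites — 4:T/C; 15:G/A; 24:G/T.
There are 3 differences over 34 sites, so p = 3/34 = 0.088.

0.088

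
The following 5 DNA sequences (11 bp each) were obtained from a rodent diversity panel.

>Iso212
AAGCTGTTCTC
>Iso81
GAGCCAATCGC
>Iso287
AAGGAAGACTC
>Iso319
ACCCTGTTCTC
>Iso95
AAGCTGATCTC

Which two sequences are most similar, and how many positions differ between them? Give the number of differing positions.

1

Pairwise Hamming distances:
  Iso212 vs Iso81: 5
  Iso212 vs Iso287: 5
  Iso212 vs Iso319: 2
  Iso212 vs Iso95: 1
  Iso81 vs Iso287: 6
  Iso81 vs Iso319: 7
  Iso81 vs Iso95: 4
  Iso287 vs Iso319: 7
  Iso287 vs Iso95: 5
  Iso319 vs Iso95: 3
The smallest is 1, between Iso212 and Iso95.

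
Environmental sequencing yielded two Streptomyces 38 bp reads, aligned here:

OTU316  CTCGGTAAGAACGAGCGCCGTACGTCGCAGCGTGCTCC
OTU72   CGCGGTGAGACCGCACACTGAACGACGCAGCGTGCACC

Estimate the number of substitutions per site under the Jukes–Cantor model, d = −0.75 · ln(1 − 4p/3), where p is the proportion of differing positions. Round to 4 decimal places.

Differing sites — 2:T/G; 7:A/G; 11:A/C; 14:A/C; 15:G/A; 17:G/A; 19:C/T; 21:T/A; 25:T/A; 36:T/A.
p = 10/38 = 0.263158.
d = −0.75 · ln(1 − (4/3)·0.263158) = −0.75 · ln(0.649123) = −0.75 · (-0.432133) = 0.3241.

0.3241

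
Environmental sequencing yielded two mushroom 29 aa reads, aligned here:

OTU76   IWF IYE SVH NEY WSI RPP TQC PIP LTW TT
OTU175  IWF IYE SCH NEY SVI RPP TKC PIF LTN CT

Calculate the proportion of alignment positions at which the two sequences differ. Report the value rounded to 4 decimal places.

The sequences differ at positions 8 (V/C), 13 (W/S), 14 (S/V), 20 (Q/K), 24 (P/F), 27 (W/N), 28 (T/C).
There are 7 differences over 29 sites, so p = 7/29 = 0.2414.

0.2414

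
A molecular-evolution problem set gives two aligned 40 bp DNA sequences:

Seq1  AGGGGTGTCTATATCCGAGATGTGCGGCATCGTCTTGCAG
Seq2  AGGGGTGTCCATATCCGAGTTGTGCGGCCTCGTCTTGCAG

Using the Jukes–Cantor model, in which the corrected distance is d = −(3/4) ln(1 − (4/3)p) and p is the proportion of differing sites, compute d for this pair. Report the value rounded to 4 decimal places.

0.0790

Differing sites — 10:T/C; 20:A/T; 29:A/C.
p = 3/40 = 0.075000.
d = −0.75 · ln(1 − (4/3)·0.075000) = −0.75 · ln(0.900000) = −0.75 · (-0.105361) = 0.0790.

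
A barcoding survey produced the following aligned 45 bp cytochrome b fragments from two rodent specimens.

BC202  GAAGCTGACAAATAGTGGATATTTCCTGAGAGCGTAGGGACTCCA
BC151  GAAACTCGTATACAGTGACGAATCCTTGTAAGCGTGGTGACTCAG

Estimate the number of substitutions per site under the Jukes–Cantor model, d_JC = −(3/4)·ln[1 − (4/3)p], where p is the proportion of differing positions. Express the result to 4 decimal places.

The sequences differ at positions 4 (G/A), 7 (G/C), 8 (A/G), 9 (C/T), 11 (A/T), 13 (T/C), 18 (G/A), 19 (A/C), 20 (T/G), 22 (T/A), 24 (T/C), 26 (C/T), 29 (A/T), 30 (G/A), 36 (A/G), 38 (G/T), 44 (C/A), 45 (A/G).
p = 18/45 = 0.400000.
d = −0.75 · ln(1 − (4/3)·0.400000) = −0.75 · ln(0.466667) = −0.75 · (-0.762139) = 0.5716.

0.5716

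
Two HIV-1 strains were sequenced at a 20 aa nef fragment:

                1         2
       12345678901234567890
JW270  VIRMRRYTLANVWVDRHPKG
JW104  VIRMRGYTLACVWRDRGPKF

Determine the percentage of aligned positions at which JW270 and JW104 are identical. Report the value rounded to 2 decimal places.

The sequences differ at positions 6 (R/G), 11 (N/C), 14 (V/R), 17 (H/G), 20 (G/F).
15 of the 20 sites match, so the percent identity is 15/20 × 100 = 75.00%.

75.00%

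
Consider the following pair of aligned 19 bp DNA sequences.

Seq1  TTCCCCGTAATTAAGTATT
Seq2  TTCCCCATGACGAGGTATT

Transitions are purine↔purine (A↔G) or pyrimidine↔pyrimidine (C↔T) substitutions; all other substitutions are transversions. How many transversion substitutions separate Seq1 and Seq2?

The sequences differ at positions 7 (G/A, transition), 9 (A/G, transition), 11 (T/C, transition), 12 (T/G, transversion), 14 (A/G, transition).
Of the 5 differences, 4 transitions and 1 transversion, so the answer is 1.

1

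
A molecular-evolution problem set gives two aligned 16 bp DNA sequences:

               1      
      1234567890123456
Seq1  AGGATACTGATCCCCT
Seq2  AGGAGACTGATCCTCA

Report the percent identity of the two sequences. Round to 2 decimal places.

81.25%

Mismatches occur at site 5 (T/G), site 14 (C/T), site 16 (T/A).
13 of the 16 sites match, so the percent identity is 13/16 × 100 = 81.25%.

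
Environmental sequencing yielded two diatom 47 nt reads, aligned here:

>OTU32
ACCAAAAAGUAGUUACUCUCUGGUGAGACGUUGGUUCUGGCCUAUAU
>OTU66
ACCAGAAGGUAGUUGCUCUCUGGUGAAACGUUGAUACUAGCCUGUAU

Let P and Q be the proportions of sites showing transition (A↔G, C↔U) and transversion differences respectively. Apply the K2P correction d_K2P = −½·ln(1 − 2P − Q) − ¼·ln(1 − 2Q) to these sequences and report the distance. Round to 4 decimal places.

The sequences differ at positions 5 (A/G, transition), 8 (A/G, transition), 15 (A/G, transition), 27 (G/A, transition), 34 (G/A, transition), 36 (U/A, transversion), 39 (G/A, transition), 44 (A/G, transition).
Of the 8 differences, 7 transitions and 1 transversion over 47 sites: P = 7/47 = 0.148936, Q = 1/47 = 0.021277.
d = −0.5·ln(0.680851) − 0.25·ln(0.957446) = −0.5·(-0.384412) − 0.25·(-0.043486) = 0.2031.

0.2031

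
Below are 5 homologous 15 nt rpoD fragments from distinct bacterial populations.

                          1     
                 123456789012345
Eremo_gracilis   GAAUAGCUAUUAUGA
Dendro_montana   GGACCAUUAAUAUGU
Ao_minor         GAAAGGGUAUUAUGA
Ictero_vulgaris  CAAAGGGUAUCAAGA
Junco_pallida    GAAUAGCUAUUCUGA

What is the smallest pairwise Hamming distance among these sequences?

1

Pairwise Hamming distances:
  Eremo_gracilis vs Dendro_montana: 7
  Eremo_gracilis vs Ao_minor: 3
  Eremo_gracilis vs Ictero_vulgaris: 6
  Eremo_gracilis vs Junco_pallida: 1
  Dendro_montana vs Ao_minor: 7
  Dendro_montana vs Ictero_vulgaris: 10
  Dendro_montana vs Junco_pallida: 8
  Ao_minor vs Ictero_vulgaris: 3
  Ao_minor vs Junco_pallida: 4
  Ictero_vulgaris vs Junco_pallida: 7
The smallest is 1, between Eremo_gracilis and Junco_pallida.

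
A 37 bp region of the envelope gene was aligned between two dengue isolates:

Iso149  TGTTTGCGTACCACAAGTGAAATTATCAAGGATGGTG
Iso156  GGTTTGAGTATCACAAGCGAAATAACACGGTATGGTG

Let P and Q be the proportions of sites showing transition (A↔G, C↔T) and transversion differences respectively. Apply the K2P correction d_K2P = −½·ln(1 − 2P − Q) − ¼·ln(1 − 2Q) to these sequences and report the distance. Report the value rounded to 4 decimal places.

Mismatches occur at site 1 (T→G, transversion), site 7 (C→A, transversion), site 11 (C→T, transition), site 18 (T→C, transition), site 24 (T→A, transversion), site 26 (T→C, transition), site 27 (C→A, transversion), site 28 (A→C, transversion), site 29 (A→G, transition), site 31 (G→T, transversion).
Of the 10 differences, 4 transitions and 6 transversions over 37 sites: P = 4/37 = 0.108108, Q = 6/37 = 0.162162.
d = −0.5·ln(0.621622) − 0.25·ln(0.675676) = −0.5·(-0.475423) − 0.25·(-0.392042) = 0.3357.

0.3357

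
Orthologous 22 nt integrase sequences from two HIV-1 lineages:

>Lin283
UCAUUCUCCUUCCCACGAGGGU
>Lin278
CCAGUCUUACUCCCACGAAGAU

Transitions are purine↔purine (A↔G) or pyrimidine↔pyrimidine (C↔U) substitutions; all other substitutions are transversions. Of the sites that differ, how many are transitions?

5

Mismatches occur at site 1 (U/C, transition), site 4 (U/G, transversion), site 8 (C/U, transition), site 9 (C/A, transversion), site 10 (U/C, transition), site 19 (G/A, transition), site 21 (G/A, transition).
Of the 7 differences, 5 transitions and 2 transversions, so the answer is 5.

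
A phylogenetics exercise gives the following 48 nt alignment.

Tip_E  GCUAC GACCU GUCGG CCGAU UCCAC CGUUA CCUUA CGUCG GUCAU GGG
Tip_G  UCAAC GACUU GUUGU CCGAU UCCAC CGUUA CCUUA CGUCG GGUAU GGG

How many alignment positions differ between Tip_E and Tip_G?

7

The sequences differ at positions 1 (G/U), 3 (U/A), 9 (C/U), 13 (C/U), 15 (G/U), 42 (U/G), 43 (C/U).
That gives 7 mismatches out of 48 aligned sites, so the Hamming distance is 7.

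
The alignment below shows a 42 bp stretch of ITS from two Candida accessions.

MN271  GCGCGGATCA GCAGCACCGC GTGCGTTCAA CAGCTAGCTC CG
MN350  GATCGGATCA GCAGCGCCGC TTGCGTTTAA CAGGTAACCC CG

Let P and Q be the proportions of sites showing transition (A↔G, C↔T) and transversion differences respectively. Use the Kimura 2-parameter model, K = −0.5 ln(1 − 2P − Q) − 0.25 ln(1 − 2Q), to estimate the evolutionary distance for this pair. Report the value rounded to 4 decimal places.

Mismatches occur at site 2 (C↔A, transversion), site 3 (G↔T, transversion), site 16 (A↔G, transition), site 21 (G↔T, transversion), site 28 (C↔T, transition), site 34 (C↔G, transversion), site 37 (G↔A, transition), site 39 (T↔C, transition).
Of the 8 differences, 4 transitions and 4 transversions over 42 sites: P = 4/42 = 0.095238, Q = 4/42 = 0.095238.
d = −0.5·ln(0.714286) − 0.25·ln(0.809524) = −0.5·(-0.336472) − 0.25·(-0.211309) = 0.2211.

0.2211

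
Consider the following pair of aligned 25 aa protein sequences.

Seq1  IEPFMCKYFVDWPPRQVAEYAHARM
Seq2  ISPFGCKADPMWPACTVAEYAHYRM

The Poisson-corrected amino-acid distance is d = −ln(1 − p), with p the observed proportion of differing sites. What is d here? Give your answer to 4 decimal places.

The sequences differ at positions 2 (E/S), 5 (M/G), 8 (Y/A), 9 (F/D), 10 (V/P), 11 (D/M), 14 (P/A), 15 (R/C), 16 (Q/T), 23 (A/Y).
p = 10/25 = 0.400000.
d = −ln(1 − 0.400000) = −ln(0.600000) = 0.5108.

0.5108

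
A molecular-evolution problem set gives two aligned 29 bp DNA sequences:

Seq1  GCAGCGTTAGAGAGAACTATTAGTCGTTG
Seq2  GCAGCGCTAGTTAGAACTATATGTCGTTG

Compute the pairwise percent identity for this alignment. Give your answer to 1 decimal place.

82.8%

Differing sites — 7:T/C; 11:A/T; 12:G/T; 21:T/A; 22:A/T.
24 of the 29 sites match, so the percent identity is 24/29 × 100 = 82.8%.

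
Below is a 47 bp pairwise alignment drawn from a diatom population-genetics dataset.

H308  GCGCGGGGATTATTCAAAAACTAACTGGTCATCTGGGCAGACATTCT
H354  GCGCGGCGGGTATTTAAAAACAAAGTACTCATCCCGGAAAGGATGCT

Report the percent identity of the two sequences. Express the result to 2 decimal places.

68.09%

The sequences differ at positions 7 (G/C), 9 (A/G), 10 (T/G), 15 (C/T), 22 (T/A), 25 (C/G), 27 (G/A), 28 (G/C), 34 (T/C), 35 (G/C), 38 (C/A), 40 (G/A), 41 (A/G), 42 (C/G), 45 (T/G).
32 of the 47 sites match, so the percent identity is 32/47 × 100 = 68.09%.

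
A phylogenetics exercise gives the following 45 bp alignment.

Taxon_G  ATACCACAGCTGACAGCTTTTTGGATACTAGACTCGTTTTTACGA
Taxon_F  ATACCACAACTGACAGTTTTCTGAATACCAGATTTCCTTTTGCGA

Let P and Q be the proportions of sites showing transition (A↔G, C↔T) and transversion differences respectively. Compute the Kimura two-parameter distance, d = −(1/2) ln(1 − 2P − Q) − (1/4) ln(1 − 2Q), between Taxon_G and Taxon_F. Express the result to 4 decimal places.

The sequences differ at positions 9 (G/A, transition), 17 (C/T, transition), 21 (T/C, transition), 24 (G/A, transition), 29 (T/C, transition), 33 (C/T, transition), 35 (C/T, transition), 36 (G/C, transversion), 37 (T/C, transition), 42 (A/G, transition).
Of the 10 differences, 9 transitions and 1 transversion over 45 sites: P = 9/45 = 0.200000, Q = 1/45 = 0.022222.
d = −0.5·ln(0.577778) − 0.25·ln(0.955556) = −0.5·(-0.548566) − 0.25·(-0.045462) = 0.2856.

0.2856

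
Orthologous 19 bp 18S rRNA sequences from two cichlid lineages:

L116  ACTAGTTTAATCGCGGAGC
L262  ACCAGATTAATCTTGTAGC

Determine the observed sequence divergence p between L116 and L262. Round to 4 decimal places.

0.2632

Differing sites — 3:T/C; 6:T/A; 13:G/T; 14:C/T; 16:G/T.
There are 5 differences over 19 sites, so p = 5/19 = 0.2632.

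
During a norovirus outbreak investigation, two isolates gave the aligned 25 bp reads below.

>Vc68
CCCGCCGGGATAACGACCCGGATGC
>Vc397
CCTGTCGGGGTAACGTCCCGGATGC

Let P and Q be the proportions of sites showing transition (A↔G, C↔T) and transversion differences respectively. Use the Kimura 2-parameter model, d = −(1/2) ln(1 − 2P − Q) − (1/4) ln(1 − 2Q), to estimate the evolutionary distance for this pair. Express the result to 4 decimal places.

0.1851

The sequences differ at positions 3 (C/T, transition), 5 (C/T, transition), 10 (A/G, transition), 16 (A/T, transversion).
Of the 4 differences, 3 transitions and 1 transversion over 25 sites: P = 3/25 = 0.120000, Q = 1/25 = 0.040000.
d = −0.5·ln(0.720000) − 0.25·ln(0.920000) = −0.5·(-0.328504) − 0.25·(-0.083382) = 0.1851.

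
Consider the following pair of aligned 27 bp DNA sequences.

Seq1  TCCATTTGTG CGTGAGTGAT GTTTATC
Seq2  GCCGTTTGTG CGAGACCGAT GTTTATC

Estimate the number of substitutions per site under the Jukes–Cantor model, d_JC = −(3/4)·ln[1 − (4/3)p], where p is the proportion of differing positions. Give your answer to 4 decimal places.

0.2127

Mismatches occur at site 1 (T/G), site 4 (A/G), site 13 (T/A), site 16 (G/C), site 17 (T/C).
p = 5/27 = 0.185185.
d = −0.75 · ln(1 − (4/3)·0.185185) = −0.75 · ln(0.753087) = −0.75 · (-0.283575) = 0.2127.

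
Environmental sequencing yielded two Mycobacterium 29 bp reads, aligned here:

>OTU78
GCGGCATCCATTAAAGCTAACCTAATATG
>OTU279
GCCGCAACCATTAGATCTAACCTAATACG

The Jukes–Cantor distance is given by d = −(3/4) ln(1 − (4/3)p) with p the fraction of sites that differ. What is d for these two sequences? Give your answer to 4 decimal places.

0.1959

Differing sites — 3:G/C; 7:T/A; 14:A/G; 16:G/T; 28:T/C.
p = 5/29 = 0.172414.
d = −0.75 · ln(1 − (4/3)·0.172414) = −0.75 · ln(0.770115) = −0.75 · (-0.261215) = 0.1959.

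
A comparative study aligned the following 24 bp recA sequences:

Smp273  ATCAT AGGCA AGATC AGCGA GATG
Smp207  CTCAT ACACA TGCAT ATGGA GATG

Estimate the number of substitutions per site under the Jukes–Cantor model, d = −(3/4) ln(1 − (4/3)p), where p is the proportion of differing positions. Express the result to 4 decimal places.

Mismatches occur at site 1 (A→C), site 7 (G→C), site 8 (G→A), site 11 (A→T), site 13 (A→C), site 14 (T→A), site 15 (C→T), site 17 (G→T), site 18 (C→G).
p = 9/24 = 0.375000.
d = −0.75 · ln(1 − (4/3)·0.375000) = −0.75 · ln(0.500000) = −0.75 · (-0.693147) = 0.5199.

0.5199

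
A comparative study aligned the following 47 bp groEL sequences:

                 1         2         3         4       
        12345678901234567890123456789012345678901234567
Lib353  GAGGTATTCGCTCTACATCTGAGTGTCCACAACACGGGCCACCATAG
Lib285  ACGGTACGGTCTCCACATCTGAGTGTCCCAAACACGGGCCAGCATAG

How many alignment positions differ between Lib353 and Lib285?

Mismatches occur at site 1 (G↔A), site 2 (A↔C), site 7 (T↔C), site 8 (T↔G), site 9 (C↔G), site 10 (G↔T), site 14 (T↔C), site 29 (A↔C), site 30 (C↔A), site 42 (C↔G).
That gives 10 mismatches out of 47 aligned sites, so the Hamming distance is 10.

10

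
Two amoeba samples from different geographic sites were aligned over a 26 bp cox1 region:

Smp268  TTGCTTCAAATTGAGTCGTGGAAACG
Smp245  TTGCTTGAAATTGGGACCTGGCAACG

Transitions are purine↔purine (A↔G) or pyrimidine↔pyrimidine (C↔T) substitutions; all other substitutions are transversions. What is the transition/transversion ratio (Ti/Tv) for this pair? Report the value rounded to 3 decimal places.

The sequences differ at positions 7 (C/G, transversion), 14 (A/G, transition), 16 (T/A, transversion), 18 (G/C, transversion), 22 (A/C, transversion).
Of the 5 differences, 1 transition and 4 transversions, so Ti/Tv = 1/4 = 0.250.

0.250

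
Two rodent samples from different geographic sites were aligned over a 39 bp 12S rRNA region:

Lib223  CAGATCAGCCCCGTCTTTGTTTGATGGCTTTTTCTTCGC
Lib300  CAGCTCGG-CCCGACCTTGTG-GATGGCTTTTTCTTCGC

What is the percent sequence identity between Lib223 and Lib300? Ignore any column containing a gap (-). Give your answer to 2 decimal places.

Excluding the 2 gap columns leaves 37 comparable sites.
Differing sites — 4:A/C; 7:A/G; 14:T/A; 16:T/C; 21:T/G.
32 of the 37 comparable sites match, so the percent identity is 32/37 × 100 = 86.49%.

86.49%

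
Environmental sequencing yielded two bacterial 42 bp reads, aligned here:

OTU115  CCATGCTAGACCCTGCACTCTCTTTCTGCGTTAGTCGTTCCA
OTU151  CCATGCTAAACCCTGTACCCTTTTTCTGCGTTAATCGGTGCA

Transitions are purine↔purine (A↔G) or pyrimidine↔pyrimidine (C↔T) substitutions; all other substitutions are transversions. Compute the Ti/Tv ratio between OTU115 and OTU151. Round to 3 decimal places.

Mismatches occur at site 9 (G→A, transition), site 16 (C→T, transition), site 19 (T→C, transition), site 22 (C→T, transition), site 34 (G→A, transition), site 38 (T→G, transversion), site 40 (C→G, transversion).
Of the 7 differences, 5 transitions and 2 transversions, so Ti/Tv = 5/2 = 2.500.

2.500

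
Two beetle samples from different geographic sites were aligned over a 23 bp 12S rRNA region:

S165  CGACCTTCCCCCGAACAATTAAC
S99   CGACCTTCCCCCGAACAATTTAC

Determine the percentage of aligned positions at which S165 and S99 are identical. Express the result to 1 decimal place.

Differing sites — 21:A/T.
22 of the 23 sites match, so the percent identity is 22/23 × 100 = 95.7%.

95.7%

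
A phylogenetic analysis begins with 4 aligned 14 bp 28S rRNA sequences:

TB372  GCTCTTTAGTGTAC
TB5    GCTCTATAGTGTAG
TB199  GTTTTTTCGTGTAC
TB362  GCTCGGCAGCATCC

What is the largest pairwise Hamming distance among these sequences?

Pairwise Hamming distances:
  TB372 vs TB5: 2
  TB372 vs TB199: 3
  TB372 vs TB362: 6
  TB5 vs TB199: 5
  TB5 vs TB362: 7
  TB199 vs TB362: 9
The largest is 9, between TB199 and TB362.

9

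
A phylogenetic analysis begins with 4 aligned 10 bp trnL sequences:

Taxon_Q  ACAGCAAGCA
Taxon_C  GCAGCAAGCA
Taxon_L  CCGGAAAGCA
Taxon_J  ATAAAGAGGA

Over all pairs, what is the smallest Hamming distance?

Pairwise Hamming distances:
  Taxon_Q vs Taxon_C: 1
  Taxon_Q vs Taxon_L: 3
  Taxon_Q vs Taxon_J: 5
  Taxon_C vs Taxon_L: 3
  Taxon_C vs Taxon_J: 6
  Taxon_L vs Taxon_J: 6
The smallest is 1, between Taxon_Q and Taxon_C.

1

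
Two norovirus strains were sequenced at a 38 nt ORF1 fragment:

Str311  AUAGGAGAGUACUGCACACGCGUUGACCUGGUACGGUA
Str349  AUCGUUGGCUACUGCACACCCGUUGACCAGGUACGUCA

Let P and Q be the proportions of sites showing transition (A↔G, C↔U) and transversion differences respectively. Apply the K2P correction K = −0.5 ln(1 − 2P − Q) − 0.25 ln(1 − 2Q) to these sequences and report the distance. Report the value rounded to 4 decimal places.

Mismatches occur at site 3 (A↔C, transversion), site 5 (G↔U, transversion), site 6 (A↔U, transversion), site 8 (A↔G, transition), site 9 (G↔C, transversion), site 20 (G↔C, transversion), site 29 (U↔A, transversion), site 36 (G↔U, transversion), site 37 (U↔C, transition).
Of the 9 differences, 2 transitions and 7 transversions over 38 sites: P = 2/38 = 0.052632, Q = 7/38 = 0.184211.
d = −0.5·ln(0.710525) − 0.25·ln(0.631578) = −0.5·(-0.341751) − 0.25·(-0.459534) = 0.2858.

0.2858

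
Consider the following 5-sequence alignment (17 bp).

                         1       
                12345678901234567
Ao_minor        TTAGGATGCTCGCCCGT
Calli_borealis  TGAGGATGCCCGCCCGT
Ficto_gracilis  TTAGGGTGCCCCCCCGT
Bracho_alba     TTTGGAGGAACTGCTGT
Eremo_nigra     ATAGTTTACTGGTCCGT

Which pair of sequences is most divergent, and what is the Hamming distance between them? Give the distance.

Pairwise Hamming distances:
  Ao_minor vs Calli_borealis: 2
  Ao_minor vs Ficto_gracilis: 3
  Ao_minor vs Bracho_alba: 7
  Ao_minor vs Eremo_nigra: 6
  Calli_borealis vs Ficto_gracilis: 3
  Calli_borealis vs Bracho_alba: 8
  Calli_borealis vs Eremo_nigra: 8
  Ficto_gracilis vs Bracho_alba: 8
  Ficto_gracilis vs Eremo_nigra: 8
  Bracho_alba vs Eremo_nigra: 12
The largest is 12, between Bracho_alba and Eremo_nigra.

12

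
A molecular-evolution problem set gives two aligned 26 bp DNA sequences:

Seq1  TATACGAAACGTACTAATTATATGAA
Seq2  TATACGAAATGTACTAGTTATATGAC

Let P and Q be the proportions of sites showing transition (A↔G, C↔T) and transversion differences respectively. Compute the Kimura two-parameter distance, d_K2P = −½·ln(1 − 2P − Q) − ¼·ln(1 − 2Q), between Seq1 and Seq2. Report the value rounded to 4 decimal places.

0.1268

The sequences differ at positions 10 (C/T, transition), 17 (A/G, transition), 26 (A/C, transversion).
Of the 3 differences, 2 transitions and 1 transversion over 26 sites: P = 2/26 = 0.076923, Q = 1/26 = 0.038462.
d = −0.5·ln(0.807692) − 0.25·ln(0.923076) = −0.5·(-0.213574) − 0.25·(-0.080044) = 0.1268.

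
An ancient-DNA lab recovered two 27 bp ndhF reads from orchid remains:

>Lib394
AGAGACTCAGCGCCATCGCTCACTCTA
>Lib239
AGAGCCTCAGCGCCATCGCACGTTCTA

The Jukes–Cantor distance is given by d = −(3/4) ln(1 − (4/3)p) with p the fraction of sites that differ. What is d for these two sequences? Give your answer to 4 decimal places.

Mismatches occur at site 5 (A/C), site 20 (T/A), site 22 (A/G), site 23 (C/T).
p = 4/27 = 0.148148.
d = −0.75 · ln(1 − (4/3)·0.148148) = −0.75 · ln(0.802469) = −0.75 · (-0.220062) = 0.1650.

0.1650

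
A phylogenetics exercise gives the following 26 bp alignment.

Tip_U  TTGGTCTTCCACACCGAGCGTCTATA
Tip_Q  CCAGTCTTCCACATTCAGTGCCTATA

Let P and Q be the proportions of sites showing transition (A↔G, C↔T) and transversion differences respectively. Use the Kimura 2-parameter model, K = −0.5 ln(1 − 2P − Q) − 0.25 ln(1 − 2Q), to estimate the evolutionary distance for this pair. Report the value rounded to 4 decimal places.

The sequences differ at positions 1 (T/C, transition), 2 (T/C, transition), 3 (G/A, transition), 14 (C/T, transition), 15 (C/T, transition), 16 (G/C, transversion), 19 (C/T, transition), 21 (T/C, transition).
Of the 8 differences, 7 transitions and 1 transversion over 26 sites: P = 7/26 = 0.269231, Q = 1/26 = 0.038462.
d = −0.5·ln(0.423076) − 0.25·ln(0.923076) = −0.5·(-0.860203) − 0.25·(-0.080044) = 0.4501.

0.4501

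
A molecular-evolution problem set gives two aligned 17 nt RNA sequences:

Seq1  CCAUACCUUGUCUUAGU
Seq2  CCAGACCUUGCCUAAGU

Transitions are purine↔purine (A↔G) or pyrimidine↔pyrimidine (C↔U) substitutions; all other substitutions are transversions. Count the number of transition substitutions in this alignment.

Mismatches occur at site 4 (U/G, transversion), site 11 (U/C, transition), site 14 (U/A, transversion).
Of the 3 differences, 1 transition and 2 transversions, so the answer is 1.

1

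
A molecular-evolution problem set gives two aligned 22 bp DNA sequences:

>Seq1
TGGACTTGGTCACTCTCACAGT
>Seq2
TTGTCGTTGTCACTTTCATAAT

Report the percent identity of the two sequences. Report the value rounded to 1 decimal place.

68.2%

The sequences differ at positions 2 (G/T), 4 (A/T), 6 (T/G), 8 (G/T), 15 (C/T), 19 (C/T), 21 (G/A).
15 of the 22 sites match, so the percent identity is 15/22 × 100 = 68.2%.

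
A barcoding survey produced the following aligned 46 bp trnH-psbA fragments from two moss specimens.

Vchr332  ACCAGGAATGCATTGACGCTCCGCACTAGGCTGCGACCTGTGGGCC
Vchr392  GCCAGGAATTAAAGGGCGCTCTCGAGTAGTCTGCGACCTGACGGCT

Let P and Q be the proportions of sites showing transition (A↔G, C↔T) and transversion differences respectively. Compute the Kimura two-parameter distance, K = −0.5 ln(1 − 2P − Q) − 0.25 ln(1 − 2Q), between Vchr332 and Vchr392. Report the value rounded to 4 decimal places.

Mismatches occur at site 1 (A↔G, transition), site 10 (G↔T, transversion), site 11 (C↔A, transversion), site 13 (T↔A, transversion), site 14 (T↔G, transversion), site 16 (A↔G, transition), site 22 (C↔T, transition), site 23 (G↔C, transversion), site 24 (C↔G, transversion), site 26 (C↔G, transversion), site 30 (G↔T, transversion), site 41 (T↔A, transversion), site 42 (G↔C, transversion), site 46 (C↔T, transition).
Of the 14 differences, 4 transitions and 10 transversions over 46 sites: P = 4/46 = 0.086957, Q = 10/46 = 0.217391.
d = −0.5·ln(0.608695) − 0.25·ln(0.565218) = −0.5·(-0.496438) − 0.25·(-0.570544) = 0.3909.

0.3909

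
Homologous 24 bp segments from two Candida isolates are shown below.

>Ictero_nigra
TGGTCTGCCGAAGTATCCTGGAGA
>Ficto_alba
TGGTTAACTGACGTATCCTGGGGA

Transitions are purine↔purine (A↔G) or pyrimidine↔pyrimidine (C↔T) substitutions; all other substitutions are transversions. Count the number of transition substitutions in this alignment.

Differing sites — 5:C/T (Ti); 6:T/A (Tv); 7:G/A (Ti); 9:C/T (Ti); 12:A/C (Tv); 22:A/G (Ti).
Of the 6 differences, 4 transitions and 2 transversions, so the answer is 4.

4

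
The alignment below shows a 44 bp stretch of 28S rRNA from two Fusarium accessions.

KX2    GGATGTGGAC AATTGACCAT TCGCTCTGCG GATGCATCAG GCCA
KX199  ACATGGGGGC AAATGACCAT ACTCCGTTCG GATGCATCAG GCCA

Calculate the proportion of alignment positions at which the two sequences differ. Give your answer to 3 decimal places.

0.227

The sequences differ at positions 1 (G/A), 2 (G/C), 6 (T/G), 9 (A/G), 13 (T/A), 21 (T/A), 23 (G/T), 25 (T/C), 26 (C/G), 28 (G/T).
There are 10 differences over 44 sites, so p = 10/44 = 0.227.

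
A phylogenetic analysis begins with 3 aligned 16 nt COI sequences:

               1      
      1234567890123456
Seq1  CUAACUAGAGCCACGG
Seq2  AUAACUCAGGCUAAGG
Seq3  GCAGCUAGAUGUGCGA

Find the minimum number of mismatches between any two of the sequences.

Pairwise Hamming distances:
  Seq1 vs Seq2: 6
  Seq1 vs Seq3: 8
  Seq2 vs Seq3: 11
The smallest is 6, between Seq1 and Seq2.

6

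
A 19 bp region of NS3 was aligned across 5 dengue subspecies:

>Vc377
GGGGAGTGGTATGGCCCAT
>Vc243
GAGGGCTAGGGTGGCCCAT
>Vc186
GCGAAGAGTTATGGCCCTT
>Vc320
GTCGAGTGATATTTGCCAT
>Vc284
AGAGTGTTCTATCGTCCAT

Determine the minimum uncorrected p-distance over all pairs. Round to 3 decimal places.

0.263

Pairwise Hamming distances:
  Vc377 vs Vc243: 6
  Vc377 vs Vc186: 5
  Vc377 vs Vc320: 6
  Vc377 vs Vc284: 7
  Vc243 vs Vc186: 10
  Vc243 vs Vc320: 11
  Vc243 vs Vc284: 11
  Vc186 vs Vc320: 9
  Vc186 vs Vc284: 11
  Vc320 vs Vc284: 9
The smallest is 5 mismatches, between Vc377 and Vc186; p = 5/19 = 0.263.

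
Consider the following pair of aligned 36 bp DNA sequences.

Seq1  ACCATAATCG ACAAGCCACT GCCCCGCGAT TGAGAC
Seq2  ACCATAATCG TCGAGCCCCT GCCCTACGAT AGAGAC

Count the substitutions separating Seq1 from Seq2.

Mismatches occur at site 11 (A→T), site 13 (A→G), site 18 (A→C), site 25 (C→T), site 26 (G→A), site 31 (T→A).
That gives 6 mismatches out of 36 aligned sites, so the Hamming distance is 6.

6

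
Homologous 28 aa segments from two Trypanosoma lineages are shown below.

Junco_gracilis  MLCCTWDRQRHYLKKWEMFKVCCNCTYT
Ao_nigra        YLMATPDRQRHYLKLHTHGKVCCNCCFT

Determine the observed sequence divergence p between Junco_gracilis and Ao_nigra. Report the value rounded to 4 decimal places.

0.3929

Differing sites — 1:M/Y; 3:C/M; 4:C/A; 6:W/P; 15:K/L; 16:W/H; 17:E/T; 18:M/H; 19:F/G; 26:T/C; 27:Y/F.
There are 11 differences over 28 sites, so p = 11/28 = 0.3929.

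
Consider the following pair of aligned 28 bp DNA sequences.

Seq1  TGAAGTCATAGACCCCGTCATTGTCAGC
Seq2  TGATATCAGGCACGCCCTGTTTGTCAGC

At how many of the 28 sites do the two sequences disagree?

Differing sites — 4:A/T; 5:G/A; 9:T/G; 10:A/G; 11:G/C; 14:C/G; 17:G/C; 19:C/G; 20:A/T.
That gives 9 mismatches out of 28 aligned sites, so the Hamming distance is 9.

9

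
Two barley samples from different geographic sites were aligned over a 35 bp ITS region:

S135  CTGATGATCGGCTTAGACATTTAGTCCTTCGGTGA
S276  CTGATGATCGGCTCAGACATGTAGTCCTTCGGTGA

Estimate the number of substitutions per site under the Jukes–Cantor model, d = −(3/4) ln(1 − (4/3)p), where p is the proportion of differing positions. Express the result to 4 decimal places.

0.0594

Mismatches occur at site 14 (T→C), site 21 (T→G).
p = 2/35 = 0.057143.
d = −0.75 · ln(1 − (4/3)·0.057143) = −0.75 · ln(0.923809) = −0.75 · (-0.079250) = 0.0594.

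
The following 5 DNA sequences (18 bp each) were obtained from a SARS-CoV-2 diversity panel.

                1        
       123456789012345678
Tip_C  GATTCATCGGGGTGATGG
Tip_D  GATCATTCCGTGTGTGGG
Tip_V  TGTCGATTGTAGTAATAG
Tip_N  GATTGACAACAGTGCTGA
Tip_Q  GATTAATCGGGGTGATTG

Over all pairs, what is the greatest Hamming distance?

12

Pairwise Hamming distances:
  Tip_C vs Tip_D: 7
  Tip_C vs Tip_V: 9
  Tip_C vs Tip_N: 8
  Tip_C vs Tip_Q: 2
  Tip_D vs Tip_V: 12
  Tip_D vs Tip_N: 11
  Tip_D vs Tip_Q: 7
  Tip_V vs Tip_N: 11
  Tip_V vs Tip_Q: 9
  Tip_N vs Tip_Q: 9
The largest is 12, between Tip_D and Tip_V.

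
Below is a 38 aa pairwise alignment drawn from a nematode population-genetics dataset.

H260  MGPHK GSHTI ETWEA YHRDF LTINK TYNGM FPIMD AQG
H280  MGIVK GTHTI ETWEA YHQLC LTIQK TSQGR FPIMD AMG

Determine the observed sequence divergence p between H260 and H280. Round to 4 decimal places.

Differing sites — 3:P/I; 4:H/V; 7:S/T; 18:R/Q; 19:D/L; 20:F/C; 24:N/Q; 27:Y/S; 28:N/Q; 30:M/R; 37:Q/M.
There are 11 differences over 38 sites, so p = 11/38 = 0.2895.

0.2895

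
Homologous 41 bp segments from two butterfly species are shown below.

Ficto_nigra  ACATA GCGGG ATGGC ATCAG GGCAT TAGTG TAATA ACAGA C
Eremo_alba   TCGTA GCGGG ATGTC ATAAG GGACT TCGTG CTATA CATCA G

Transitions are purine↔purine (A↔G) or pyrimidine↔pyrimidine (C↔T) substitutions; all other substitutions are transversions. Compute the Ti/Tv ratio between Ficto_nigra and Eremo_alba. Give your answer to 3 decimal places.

Mismatches occur at site 1 (A/T, transversion), site 3 (A/G, transition), site 14 (G/T, transversion), site 18 (C/A, transversion), site 23 (C/A, transversion), site 24 (A/C, transversion), site 27 (A/C, transversion), site 31 (T/C, transition), site 32 (A/T, transversion), site 36 (A/C, transversion), site 37 (C/A, transversion), site 38 (A/T, transversion), site 39 (G/C, transversion), site 41 (C/G, transversion).
Of the 14 differences, 2 transitions and 12 transversions, so Ti/Tv = 2/12 = 0.167.

0.167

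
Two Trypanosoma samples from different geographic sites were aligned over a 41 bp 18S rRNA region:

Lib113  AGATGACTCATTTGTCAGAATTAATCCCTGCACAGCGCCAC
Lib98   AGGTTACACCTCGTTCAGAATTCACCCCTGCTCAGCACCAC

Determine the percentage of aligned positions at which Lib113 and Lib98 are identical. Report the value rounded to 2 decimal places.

73.17%

Mismatches occur at site 3 (A→G), site 5 (G→T), site 8 (T→A), site 10 (A→C), site 12 (T→C), site 13 (T→G), site 14 (G→T), site 23 (A→C), site 25 (T→C), site 32 (A→T), site 37 (G→A).
30 of the 41 sites match, so the percent identity is 30/41 × 100 = 73.17%.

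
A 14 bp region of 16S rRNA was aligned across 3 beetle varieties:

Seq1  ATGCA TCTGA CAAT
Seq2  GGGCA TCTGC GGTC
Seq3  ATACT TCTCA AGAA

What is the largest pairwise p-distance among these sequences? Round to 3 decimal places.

Pairwise Hamming distances:
  Seq1 vs Seq2: 7
  Seq1 vs Seq3: 6
  Seq2 vs Seq3: 9
The largest is 9 mismatches, between Seq2 and Seq3; p = 9/14 = 0.643.

0.643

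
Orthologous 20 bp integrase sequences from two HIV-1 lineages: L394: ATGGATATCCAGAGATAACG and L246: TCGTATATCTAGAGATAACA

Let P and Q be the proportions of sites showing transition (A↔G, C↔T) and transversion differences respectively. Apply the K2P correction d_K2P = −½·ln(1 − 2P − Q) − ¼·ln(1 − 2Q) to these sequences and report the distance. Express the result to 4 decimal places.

0.3112

Differing sites — 1:A/T (Tv); 2:T/C (Ti); 4:G/T (Tv); 10:C/T (Ti); 20:G/A (Ti).
Of the 5 differences, 3 transitions and 2 transversions over 20 sites: P = 3/20 = 0.150000, Q = 2/20 = 0.100000.
d = −0.5·ln(0.600000) − 0.25·ln(0.800000) = −0.5·(-0.510826) − 0.25·(-0.223144) = 0.3112.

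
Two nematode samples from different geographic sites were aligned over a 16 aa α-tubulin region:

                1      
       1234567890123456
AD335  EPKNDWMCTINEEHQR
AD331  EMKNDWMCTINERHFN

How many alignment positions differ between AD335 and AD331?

Differing sites — 2:P/M; 13:E/R; 15:Q/F; 16:R/N.
That gives 4 mismatches out of 16 aligned sites, so the Hamming distance is 4.

4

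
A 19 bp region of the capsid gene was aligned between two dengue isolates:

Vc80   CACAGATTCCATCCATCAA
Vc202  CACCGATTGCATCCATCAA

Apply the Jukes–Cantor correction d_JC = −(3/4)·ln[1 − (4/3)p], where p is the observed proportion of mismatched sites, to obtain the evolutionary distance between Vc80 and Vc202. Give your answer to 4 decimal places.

The sequences differ at positions 4 (A/C), 9 (C/G).
p = 2/19 = 0.105263.
d = −0.75 · ln(1 − (4/3)·0.105263) = −0.75 · ln(0.859649) = −0.75 · (-0.151231) = 0.1134.

0.1134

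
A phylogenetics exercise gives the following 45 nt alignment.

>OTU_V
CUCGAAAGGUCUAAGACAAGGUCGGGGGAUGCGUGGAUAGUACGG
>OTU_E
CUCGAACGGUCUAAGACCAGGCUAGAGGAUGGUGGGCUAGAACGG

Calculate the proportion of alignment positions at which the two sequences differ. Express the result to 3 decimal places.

0.244

Mismatches occur at site 7 (A→C), site 18 (A→C), site 22 (U→C), site 23 (C→U), site 24 (G→A), site 26 (G→A), site 32 (C→G), site 33 (G→U), site 34 (U→G), site 37 (A→C), site 41 (U→A).
There are 11 differences over 45 sites, so p = 11/45 = 0.244.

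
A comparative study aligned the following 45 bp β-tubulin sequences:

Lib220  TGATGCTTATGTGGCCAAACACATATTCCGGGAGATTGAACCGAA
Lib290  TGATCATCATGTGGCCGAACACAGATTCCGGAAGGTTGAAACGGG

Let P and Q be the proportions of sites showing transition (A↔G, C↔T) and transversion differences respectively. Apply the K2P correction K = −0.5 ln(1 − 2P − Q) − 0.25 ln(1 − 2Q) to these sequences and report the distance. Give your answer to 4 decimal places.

The sequences differ at positions 5 (G/C, transversion), 6 (C/A, transversion), 8 (T/C, transition), 17 (A/G, transition), 24 (T/G, transversion), 32 (G/A, transition), 35 (A/G, transition), 41 (C/A, transversion), 44 (A/G, transition), 45 (A/G, transition).
Of the 10 differences, 6 transitions and 4 transversions over 45 sites: P = 6/45 = 0.133333, Q = 4/45 = 0.088889.
d = −0.5·ln(0.644445) − 0.25·ln(0.822222) = −0.5·(-0.439366) − 0.25·(-0.195745) = 0.2686.

0.2686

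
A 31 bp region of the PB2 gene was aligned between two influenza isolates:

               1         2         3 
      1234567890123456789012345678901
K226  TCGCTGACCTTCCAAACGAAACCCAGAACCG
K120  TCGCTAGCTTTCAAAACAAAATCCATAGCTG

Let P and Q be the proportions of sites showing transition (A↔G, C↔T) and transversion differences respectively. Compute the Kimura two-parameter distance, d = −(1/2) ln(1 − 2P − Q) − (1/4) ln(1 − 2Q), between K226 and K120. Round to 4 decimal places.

Mismatches occur at site 6 (G/A, transition), site 7 (A/G, transition), site 9 (C/T, transition), site 13 (C/A, transversion), site 18 (G/A, transition), site 22 (C/T, transition), site 26 (G/T, transversion), site 28 (A/G, transition), site 30 (C/T, transition).
Of the 9 differences, 7 transitions and 2 transversions over 31 sites: P = 7/31 = 0.225806, Q = 2/31 = 0.064516.
d = −0.5·ln(0.483872) − 0.25·ln(0.870968) = −0.5·(-0.725935) − 0.25·(-0.138150) = 0.3975.

0.3975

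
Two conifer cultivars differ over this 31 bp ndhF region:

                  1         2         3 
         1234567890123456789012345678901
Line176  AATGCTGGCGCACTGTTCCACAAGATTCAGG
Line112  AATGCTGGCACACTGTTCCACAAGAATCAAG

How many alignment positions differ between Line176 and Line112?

3

The sequences differ at positions 10 (G/A), 26 (T/A), 30 (G/A).
That gives 3 mismatches out of 31 aligned sites, so the Hamming distance is 3.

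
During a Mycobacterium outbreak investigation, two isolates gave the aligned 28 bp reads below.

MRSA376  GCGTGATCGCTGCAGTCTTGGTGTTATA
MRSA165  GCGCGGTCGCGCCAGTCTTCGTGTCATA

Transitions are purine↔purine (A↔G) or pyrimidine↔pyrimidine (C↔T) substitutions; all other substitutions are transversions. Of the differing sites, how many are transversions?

3

Mismatches occur at site 4 (T→C, transition), site 6 (A→G, transition), site 11 (T→G, transversion), site 12 (G→C, transversion), site 20 (G→C, transversion), site 25 (T→C, transition).
Of the 6 differences, 3 transitions and 3 transversions, so the answer is 3.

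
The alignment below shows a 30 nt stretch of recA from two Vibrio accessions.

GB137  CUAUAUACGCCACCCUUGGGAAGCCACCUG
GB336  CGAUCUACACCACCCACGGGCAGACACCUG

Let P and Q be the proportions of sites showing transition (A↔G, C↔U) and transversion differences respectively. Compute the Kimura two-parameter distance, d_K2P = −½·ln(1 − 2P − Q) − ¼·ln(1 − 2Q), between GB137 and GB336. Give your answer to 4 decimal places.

0.2797

Mismatches occur at site 2 (U↔G, transversion), site 5 (A↔C, transversion), site 9 (G↔A, transition), site 16 (U↔A, transversion), site 17 (U↔C, transition), site 21 (A↔C, transversion), site 24 (C↔A, transversion).
Of the 7 differences, 2 transitions and 5 transversions over 30 sites: P = 2/30 = 0.066667, Q = 5/30 = 0.166667.
d = −0.5·ln(0.699999) − 0.25·ln(0.666666) = −0.5·(-0.356676) − 0.25·(-0.405466) = 0.2797.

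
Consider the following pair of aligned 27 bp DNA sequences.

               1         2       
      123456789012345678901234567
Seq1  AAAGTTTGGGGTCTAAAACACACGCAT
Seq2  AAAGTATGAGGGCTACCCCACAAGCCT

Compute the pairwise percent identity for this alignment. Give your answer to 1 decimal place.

70.4%

The sequences differ at positions 6 (T/A), 9 (G/A), 12 (T/G), 16 (A/C), 17 (A/C), 18 (A/C), 23 (C/A), 26 (A/C).
19 of the 27 sites match, so the percent identity is 19/27 × 100 = 70.4%.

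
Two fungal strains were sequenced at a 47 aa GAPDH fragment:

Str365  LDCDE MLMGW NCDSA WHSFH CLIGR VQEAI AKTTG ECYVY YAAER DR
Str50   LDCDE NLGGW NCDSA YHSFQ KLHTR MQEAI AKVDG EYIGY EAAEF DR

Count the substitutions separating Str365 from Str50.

The sequences differ at positions 6 (M/N), 8 (M/G), 16 (W/Y), 20 (H/Q), 21 (C/K), 23 (I/H), 24 (G/T), 26 (V/M), 33 (T/V), 34 (T/D), 37 (C/Y), 38 (Y/I), 39 (V/G), 41 (Y/E), 45 (R/F).
That gives 15 mismatches out of 47 aligned sites, so the Hamming distance is 15.

15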